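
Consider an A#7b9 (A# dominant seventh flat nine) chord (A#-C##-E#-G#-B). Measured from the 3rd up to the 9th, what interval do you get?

The 3rd is C## and the 9th is B.
C## up to B is 9 semitones, a whole step narrower than a major seventh, so the interval is diminished.

diminished seventh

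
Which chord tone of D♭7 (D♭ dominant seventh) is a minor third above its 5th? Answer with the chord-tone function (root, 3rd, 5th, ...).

7th

Spelling the chord: D♭ F A♭ C♭.
The 5th is A♭. A minor third above A♭ is C♭.
C♭ is the chord's 7th.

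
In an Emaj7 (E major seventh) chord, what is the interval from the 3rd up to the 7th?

The chord tones of Emaj7 (E major seventh) are E G♯ B D♯.
3rd = G♯; 7th = D♯.
From G♯ to D♯ is 7 semitones, exactly the perfect fifth.

perfect fifth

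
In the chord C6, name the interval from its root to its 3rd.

C6 is spelled C, E, G, A.
The root is C and the 3rd is E.
Counting 3 letters and 4 half steps from C gives a major third.

major third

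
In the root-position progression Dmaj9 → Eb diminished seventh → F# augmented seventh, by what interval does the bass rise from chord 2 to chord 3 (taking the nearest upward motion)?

The roots are Eb and F#.
2 letter names make it a second; at 3 semitones (a half step wider than major) the quality is augmented.

augmented second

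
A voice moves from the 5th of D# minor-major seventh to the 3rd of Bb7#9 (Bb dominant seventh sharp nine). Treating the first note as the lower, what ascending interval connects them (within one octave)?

The 5th of D# minor-major seventh is A#; the 3rd of Bb7#9 (Bb dominant seventh sharp nine) is D.
A# up to D is 4 semitones, a half step narrower than a perfect fourth, so the interval is diminished.

diminished 4th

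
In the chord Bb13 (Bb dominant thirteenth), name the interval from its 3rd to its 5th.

Bb13 (Bb dominant thirteenth) is spelled Bb, D, F, Ab, C, G.
That puts D below F.
3 letter names make it a third; at 3 semitones (a half step narrower than major) the quality is minor.

minor third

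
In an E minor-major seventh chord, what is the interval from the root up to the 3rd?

Em(maj7) (E minor-major seventh) is spelled E–G–B–D#.
So we need the interval from E up to G.
From E to G: 3 semitones over a third = minor.

m3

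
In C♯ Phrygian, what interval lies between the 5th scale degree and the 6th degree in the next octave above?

The scale runs C♯ D E F♯ G♯ A B.
So we need the interval from G♯ up to A.
From G♯ to A: 13 semitones over a ninth = minor.

minor ninth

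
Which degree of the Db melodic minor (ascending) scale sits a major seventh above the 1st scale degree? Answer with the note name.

The scale is Db Eb Fb Gb Ab Bb C.
The 1st scale degree is Db; a major seventh above that is C — scale degree 7.

C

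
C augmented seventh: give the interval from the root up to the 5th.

C augmented seventh: C E G# Bb.
That puts C below G#.
From C to G#: 8 semitones over a fifth = augmented.

augmented fifth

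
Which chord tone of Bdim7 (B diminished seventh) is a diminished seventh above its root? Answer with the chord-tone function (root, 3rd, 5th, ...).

The chord tones of Bdim7 are B D F Ab.
The root is B. A diminished seventh above B is Ab.
Ab is the chord's 7th.

7th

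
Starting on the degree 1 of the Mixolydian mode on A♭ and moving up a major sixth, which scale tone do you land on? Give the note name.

F

The scale is A♭ B♭ C D♭ E♭ F G♭.
The degree 1 is A♭; a major sixth above that is F — scale degree 6.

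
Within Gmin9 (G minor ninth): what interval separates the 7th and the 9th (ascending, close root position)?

M3

Gmin9 (G minor ninth) is spelled G–Bb–D–F–A.
So we need the interval from F up to A.
F up to A spans 3 letter names and 4 semitones — a major third.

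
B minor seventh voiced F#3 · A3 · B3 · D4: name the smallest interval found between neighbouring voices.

major 2nd

Adjacent intervals: F#3→A3 = minor third; A3→B3 = major second; B3→D4 = minor third.
The smallest is A3 to B3, a major second (2 semitones).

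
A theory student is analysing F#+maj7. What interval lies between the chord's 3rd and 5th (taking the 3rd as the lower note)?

major third

F#maj7#5: F#-A#-C##-E#.
The 3rd is A# and the 5th is C##.
From A# to C## is 4 semitones, exactly the major third.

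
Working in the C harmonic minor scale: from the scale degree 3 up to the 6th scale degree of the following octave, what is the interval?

The scale runs C D Eb F G Ab B.
So we need the interval from Eb up to Ab.
Eb up to Ab spans 11 letter names and 17 semitones — a perfect eleventh.

perfect 11th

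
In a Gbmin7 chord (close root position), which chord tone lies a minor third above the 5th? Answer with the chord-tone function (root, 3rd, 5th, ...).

The chord tones of Gbmin7 (Gb minor seventh) are Gb-Bbb-Db-Fb.
The 5th is Db. A minor third above Db is Fb.
Fb is the chord's 7th.

7th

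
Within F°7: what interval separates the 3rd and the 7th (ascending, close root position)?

Fdim7 (F diminished seventh): F, A♭, C♭, E𝄫.
So we need the interval from A♭ up to E𝄫.
From A♭ to E𝄫: 6 semitones over a fifth = diminished.

d5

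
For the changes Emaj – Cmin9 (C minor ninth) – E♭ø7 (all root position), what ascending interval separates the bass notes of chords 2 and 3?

The roots are C and E♭.
C up to E♭ is 3 semitones, a half step narrower than a major third, so the interval is minor.

minor third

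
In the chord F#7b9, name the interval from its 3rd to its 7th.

d5

F#7b9 is spelled F# A# C# E G.
The 3rd is A# and the 7th is E.
A# up to E is 6 semitones, a half step narrower than a perfect fifth, so the interval is diminished.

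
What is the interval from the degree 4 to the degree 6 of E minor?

minor 3rd

Spelling E minor: E F# G A B C D.
That puts A below C.
A up to C is 3 semitones, a half step narrower than a major third, so the interval is minor.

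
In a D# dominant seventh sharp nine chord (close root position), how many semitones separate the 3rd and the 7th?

D#7#9 is spelled D#, F##, A#, C#, E##.
F## to C# is a diminished fifth: 6 semitones.

6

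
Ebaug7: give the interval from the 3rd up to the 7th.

d5

Eb augmented seventh: Eb, G, B, Db.
The 3rd is G and the 7th is Db.
From G to Db: 6 semitones over a fifth = diminished.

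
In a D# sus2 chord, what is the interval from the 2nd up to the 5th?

D#sus2: D# E# A#.
That puts E# below A#.
Counting 4 letters and 5 half steps from E# gives a perfect fourth.

perfect fourth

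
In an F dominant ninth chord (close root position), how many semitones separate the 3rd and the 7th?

6

F9: F A C Eb G.
A to Eb is a diminished fifth: 6 semitones.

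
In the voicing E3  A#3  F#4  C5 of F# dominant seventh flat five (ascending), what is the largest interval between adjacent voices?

Adjacent intervals: E3→A#3 = augmented fourth; A#3→F#4 = minor sixth; F#4→C5 = diminished fifth.
The largest is A#3 to F#4, a minor sixth (8 semitones).

minor sixth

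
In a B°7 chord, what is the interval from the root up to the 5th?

Bdim7: B–D–F–A♭.
The root is B and the 5th is F.
5 letter names make it a fifth; at 6 semitones (a half step narrower than perfect) the quality is diminished.

diminished 5th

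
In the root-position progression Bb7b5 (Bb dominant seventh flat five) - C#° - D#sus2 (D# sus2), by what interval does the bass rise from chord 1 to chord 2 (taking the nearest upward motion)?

The roots are Bb and C#.
2 letter names make it a second; at 3 semitones (a half step wider than major) the quality is augmented.

augmented second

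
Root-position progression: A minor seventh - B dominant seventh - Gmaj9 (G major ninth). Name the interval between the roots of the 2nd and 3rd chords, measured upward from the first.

The roots are B and G.
B up to G is 8 semitones, a half step narrower than a major sixth, so the interval is minor.

minor 6th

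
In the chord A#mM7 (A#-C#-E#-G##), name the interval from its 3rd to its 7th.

augmented fifth

The 3rd is C# and the 7th is G##.
From C# to G##: 8 semitones over a fifth = augmented.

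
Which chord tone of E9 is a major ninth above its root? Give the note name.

F#

Spelling the chord: E-G♯-B-D-F♯.
The root is E. A major ninth above E is F♯.
F♯ is the chord's 9th.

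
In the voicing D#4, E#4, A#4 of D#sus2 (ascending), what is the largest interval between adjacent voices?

Adjacent intervals: D#4→E#4 = major second; E#4→A#4 = perfect fourth.
The largest is E#4 to A#4, a perfect fourth (5 semitones).

perfect fourth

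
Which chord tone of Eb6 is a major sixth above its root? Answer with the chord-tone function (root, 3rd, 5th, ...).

Eb6 is spelled Eb, G, Bb, C.
The root is Eb. A major sixth above Eb is C.
C is the chord's 6th.

6th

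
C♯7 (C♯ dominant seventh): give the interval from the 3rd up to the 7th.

C♯7 is spelled C♯ E♯ G♯ B.
3rd = E♯; 7th = B.
From E♯ to B: 6 semitones over a fifth = diminished.

diminished 5th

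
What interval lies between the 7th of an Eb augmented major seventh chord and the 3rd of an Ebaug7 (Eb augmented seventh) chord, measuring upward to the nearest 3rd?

The 7th of Eb augmented major seventh is D; the 3rd of Ebaug7 (Eb augmented seventh) is G.
D up to G spans 4 letter names and 5 semitones — a perfect fourth.

perfect fourth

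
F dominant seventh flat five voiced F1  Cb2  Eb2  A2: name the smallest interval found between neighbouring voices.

Adjacent intervals: F1→Cb2 = diminished fifth; Cb2→Eb2 = major third; Eb2→A2 = augmented fourth.
The smallest is Cb2 to Eb2, a major third (4 semitones).

major 3rd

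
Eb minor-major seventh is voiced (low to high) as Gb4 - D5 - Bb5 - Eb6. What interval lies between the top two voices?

perfect 4th

Those voices are Bb5 and Eb6.
Bb up to Eb spans 4 letter names and 5 semitones — a perfect fourth.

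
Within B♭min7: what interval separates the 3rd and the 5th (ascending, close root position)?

major third

B♭-7: B♭ D♭ F A♭.
So we need the interval from D♭ up to F.
Counting 3 letters and 4 half steps from D♭ gives a major third.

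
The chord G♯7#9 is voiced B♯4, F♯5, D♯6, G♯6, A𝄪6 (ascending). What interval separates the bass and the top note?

The outer voices are B♯4 and A𝄪6.
B♯ up to A𝄪 spans 14 letter names and 23 semitones — a major fourteenth.

M14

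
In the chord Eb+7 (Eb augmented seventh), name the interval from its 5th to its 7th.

diminished third

Eb7#5: Eb-G-B-Db.
The 5th is B and the 7th is Db.
From B to Db: 2 semitones over a third = diminished.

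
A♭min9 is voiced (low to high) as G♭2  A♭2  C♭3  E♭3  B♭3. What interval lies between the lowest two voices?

major second

Those voices are G♭2 and A♭2.
G♭ up to A♭ spans 2 letter names and 2 semitones — a major second.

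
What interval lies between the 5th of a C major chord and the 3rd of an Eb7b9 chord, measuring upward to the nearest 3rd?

C major has G as its 5th, and Eb7b9 has G as its 3rd.
From G to G is 0 semitones, exactly the perfect unison.

perfect unison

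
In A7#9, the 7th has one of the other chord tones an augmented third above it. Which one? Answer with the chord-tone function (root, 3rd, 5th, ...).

9th

Spelling the chord: A C# E G B#.
The 7th is G. An augmented third above G is B#.
B# is the chord's 9th.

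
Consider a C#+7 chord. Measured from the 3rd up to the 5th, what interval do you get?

major 3rd

Spelling the chord: C#, E#, G##, B.
The 3rd is E# and the 5th is G##.
E# up to G## spans 3 letter names and 4 semitones — a major third.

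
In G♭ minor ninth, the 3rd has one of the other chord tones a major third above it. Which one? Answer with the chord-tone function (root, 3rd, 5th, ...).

5th

G♭ minor ninth is spelled G♭–B𝄫–D♭–F♭–A♭.
The 3rd is B𝄫. A major third above B𝄫 is D♭.
D♭ is the chord's 5th.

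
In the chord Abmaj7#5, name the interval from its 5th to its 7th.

m3

The chord tones of Abmaj7#5 are Ab C E G.
So we need the interval from E up to G.
3 letter names make it a third; at 3 semitones (a half step narrower than major) the quality is minor.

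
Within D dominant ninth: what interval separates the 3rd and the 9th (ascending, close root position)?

m7

D dominant ninth is spelled D F# A C E.
So we need the interval from F# up to E.
From F# to E: 10 semitones over a seventh = minor.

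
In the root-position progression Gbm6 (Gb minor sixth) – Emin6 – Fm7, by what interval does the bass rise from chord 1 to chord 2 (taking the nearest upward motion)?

The roots are Gb and E.
6 letter names make it a sixth; at 10 semitones (a half step wider than major) the quality is augmented.

augmented sixth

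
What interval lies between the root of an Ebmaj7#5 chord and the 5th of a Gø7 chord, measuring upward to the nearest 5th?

minor 7th

The root of Ebmaj7#5 is Eb; the 5th of Gø7 is Db.
7 letter names make it a seventh; at 10 semitones (a half step narrower than major) the quality is minor.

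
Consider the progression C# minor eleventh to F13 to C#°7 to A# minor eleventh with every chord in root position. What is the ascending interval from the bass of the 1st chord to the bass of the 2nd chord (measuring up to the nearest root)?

diminished fourth

The roots are C# and F.
C# up to F is 4 semitones, a half step narrower than a perfect fourth, so the interval is diminished.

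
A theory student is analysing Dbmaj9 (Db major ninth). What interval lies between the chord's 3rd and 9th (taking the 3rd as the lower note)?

Dbmaj9 is spelled Db-F-Ab-C-Eb.
That puts F below Eb.
From F to Eb: 10 semitones over a seventh = minor.

minor 7th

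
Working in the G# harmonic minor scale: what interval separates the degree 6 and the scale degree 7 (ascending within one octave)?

augmented second

Spelling the G# harmonic minor scale: G# A# B C# D# E F##.
That puts E below F##.
From E to F##: 3 semitones over a second = augmented.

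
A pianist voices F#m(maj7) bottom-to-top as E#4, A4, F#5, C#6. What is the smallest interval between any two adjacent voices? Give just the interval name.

Adjacent intervals: E#4→A4 = diminished fourth; A4→F#5 = major sixth; F#5→C#6 = perfect fifth.
The smallest is E#4 to A4, a diminished fourth (4 semitones).

diminished 4th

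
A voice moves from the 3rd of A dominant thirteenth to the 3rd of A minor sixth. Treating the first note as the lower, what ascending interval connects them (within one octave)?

diminished 8th

The 3rd of A dominant thirteenth is C#; the 3rd of A minor sixth is C.
8 letter names make it an octave; at 11 semitones (a half step narrower than perfect) the quality is diminished.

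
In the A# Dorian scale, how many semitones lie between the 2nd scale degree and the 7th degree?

The scale is A# B# C# D# E# F## G#.
B# up to G# is a minor sixth — 8 semitones.

8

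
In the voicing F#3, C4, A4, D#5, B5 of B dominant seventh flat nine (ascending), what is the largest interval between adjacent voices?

major sixth

Adjacent intervals: F#3→C4 = diminished fifth; C4→A4 = major sixth; A4→D#5 = augmented fourth; D#5→B5 = minor sixth.
The largest is C4 to A4, a major sixth (9 semitones).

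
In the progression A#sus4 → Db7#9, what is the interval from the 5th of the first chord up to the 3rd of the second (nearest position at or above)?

diminished 2nd

A#sus4 has E# as its 5th, and Db7#9 has F as its 3rd.
From E# to F: 0 semitones over a second = diminished.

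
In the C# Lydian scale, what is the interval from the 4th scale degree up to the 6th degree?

minor 3rd

C# lydian: C# D# E# F## G# A# B#.
So we need the interval from F## up to A#.
3 letter names make it a third; at 3 semitones (a half step narrower than major) the quality is minor.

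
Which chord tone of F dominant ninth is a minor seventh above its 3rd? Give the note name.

G

F9 (F dominant ninth) is spelled F A C Eb G.
The 3rd is A. A minor seventh above A is G.
G is the chord's 9th.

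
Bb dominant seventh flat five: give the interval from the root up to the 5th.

Bb7b5 (Bb dominant seventh flat five): Bb, D, Fb, Ab.
The root is Bb and the 5th is Fb.
5 letter names make it a fifth; at 6 semitones (a half step narrower than perfect) the quality is diminished.

diminished fifth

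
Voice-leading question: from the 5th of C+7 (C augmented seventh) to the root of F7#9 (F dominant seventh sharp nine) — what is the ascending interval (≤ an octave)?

C+7 (C augmented seventh) has G# as its 5th, and F7#9 (F dominant seventh sharp nine) has F as its root.
7 letter names make it a seventh; at 9 semitones (a whole step narrower than major) the quality is diminished.

diminished seventh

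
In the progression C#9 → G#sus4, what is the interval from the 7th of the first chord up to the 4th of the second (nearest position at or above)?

C#9 has B as its 7th, and G#sus4 has C# as its 4th.
From B to C# is 2 semitones, exactly the major second.

major second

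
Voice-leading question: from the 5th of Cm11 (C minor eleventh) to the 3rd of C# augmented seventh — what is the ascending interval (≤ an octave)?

The 5th of Cm11 (C minor eleventh) is G; the 3rd of C# augmented seventh is E#.
From G to E#: 10 semitones over a sixth = augmented.

augmented 6th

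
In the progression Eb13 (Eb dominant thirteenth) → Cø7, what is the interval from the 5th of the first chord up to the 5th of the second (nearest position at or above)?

m6

The 5th of Eb13 (Eb dominant thirteenth) is Bb; the 5th of Cø7 is Gb.
6 letter names make it a sixth; at 8 semitones (a half step narrower than major) the quality is minor.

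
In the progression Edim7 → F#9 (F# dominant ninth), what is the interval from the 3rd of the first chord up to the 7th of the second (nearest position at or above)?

major sixth

The 3rd of Edim7 is G; the 7th of F#9 (F# dominant ninth) is E.
G up to E spans 6 letter names and 9 semitones — a major sixth.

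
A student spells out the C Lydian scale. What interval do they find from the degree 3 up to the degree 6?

The scale runs C D E F# G A B.
That puts E below A.
E up to A spans 4 letter names and 5 semitones — a perfect fourth.

perfect fourth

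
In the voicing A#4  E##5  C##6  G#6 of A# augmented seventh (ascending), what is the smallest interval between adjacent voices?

Adjacent intervals: A#4→E##5 = augmented fifth; E##5→C##6 = minor sixth; C##6→G#6 = diminished fifth.
The smallest is C##6 to G#6, a diminished fifth (6 semitones).

diminished fifth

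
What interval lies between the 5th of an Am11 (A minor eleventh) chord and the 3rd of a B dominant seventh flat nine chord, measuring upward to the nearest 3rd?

The 5th of Am11 (A minor eleventh) is E; the 3rd of B dominant seventh flat nine is D♯.
E up to D♯ spans 7 letter names and 11 semitones — a major seventh.

major seventh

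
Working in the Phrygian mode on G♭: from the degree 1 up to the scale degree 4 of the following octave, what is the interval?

perfect eleventh

G♭ phrygian: G♭ A𝄫 B𝄫 C♭ D♭ E𝄫 F♭.
The degree 1 is G♭ and the degree 4 (up an octave) is C♭.
From G♭ to C♭ is 17 semitones, exactly the perfect eleventh.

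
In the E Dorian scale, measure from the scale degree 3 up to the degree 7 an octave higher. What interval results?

E dorian: E F♯ G A B C♯ D.
That puts G below D.
G up to D spans 12 letter names and 19 semitones — a perfect twelfth.

perfect twelfth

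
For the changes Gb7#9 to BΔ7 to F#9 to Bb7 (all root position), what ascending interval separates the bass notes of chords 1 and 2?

The roots are Gb and B.
From Gb to B: 5 semitones over a third = augmented.

augmented 3rd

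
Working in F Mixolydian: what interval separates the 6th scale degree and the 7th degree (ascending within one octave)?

minor 2nd

F mixolydian: F G A B♭ C D E♭.
That puts D below E♭.
D up to E♭ is 1 semitone, a half step narrower than a major second, so the interval is minor.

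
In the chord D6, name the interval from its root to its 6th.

major 6th

D6 (D major sixth) is spelled D–F#–A–B.
The root is D and the 6th is B.
From D to B is 9 semitones, exactly the major sixth.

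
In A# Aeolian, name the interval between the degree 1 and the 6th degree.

minor 6th

Spelling A# Aeolian: A# B# C# D# E# F# G#.
Degree 1 = A#; 6th degree = F#.
6 letter names make it a sixth; at 8 semitones (a half step narrower than major) the quality is minor.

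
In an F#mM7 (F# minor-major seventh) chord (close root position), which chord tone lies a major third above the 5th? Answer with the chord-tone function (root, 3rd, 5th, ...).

7th

F#mM7 (F# minor-major seventh) is spelled F#–A–C#–E#.
The 5th is C#. A major third above C# is E#.
E# is the chord's 7th.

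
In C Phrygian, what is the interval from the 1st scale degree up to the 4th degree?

P4

C phrygian: C Db Eb F G Ab Bb.
The 1st scale degree is C and the 4th degree is F.
From C to F is 5 semitones, exactly the perfect fourth.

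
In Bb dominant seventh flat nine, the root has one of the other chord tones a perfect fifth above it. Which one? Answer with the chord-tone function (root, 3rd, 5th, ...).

Bb7b9: Bb–D–F–Ab–Cb.
The root is Bb. A perfect fifth above Bb is F.
F is the chord's 5th.

5th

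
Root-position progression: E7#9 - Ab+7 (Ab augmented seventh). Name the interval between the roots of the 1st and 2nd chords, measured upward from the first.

diminished 4th

The roots are E and Ab.
From E to Ab: 4 semitones over a fourth = diminished.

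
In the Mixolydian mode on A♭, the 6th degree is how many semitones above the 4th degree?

The scale is A♭ B♭ C D♭ E♭ F G♭.
D♭ up to F is a major third — 4 semitones.

4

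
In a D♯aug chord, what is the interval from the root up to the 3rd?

The chord tones of D♯+ are D♯–F𝄪–A𝄪.
So we need the interval from D♯ up to F𝄪.
From D♯ to F𝄪 is 4 semitones, exactly the major third.

major third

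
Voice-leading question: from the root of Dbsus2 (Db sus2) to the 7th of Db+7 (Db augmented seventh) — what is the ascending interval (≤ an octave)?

m7

Dbsus2 (Db sus2) has Db as its root, and Db+7 (Db augmented seventh) has Cb as its 7th.
Db up to Cb is 10 semitones, a half step narrower than a major seventh, so the interval is minor.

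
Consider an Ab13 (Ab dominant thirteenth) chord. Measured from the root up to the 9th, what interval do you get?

major 9th

Ab13 is spelled Ab C Eb Gb Bb F.
The root is Ab and the 9th is Bb.
From Ab to Bb is 14 semitones, exactly the major ninth.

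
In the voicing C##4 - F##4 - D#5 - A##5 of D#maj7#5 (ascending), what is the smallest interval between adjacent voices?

P4

Adjacent intervals: C##4→F##4 = perfect fourth; F##4→D#5 = minor sixth; D#5→A##5 = augmented fifth.
The smallest is C##4 to F##4, a perfect fourth (5 semitones).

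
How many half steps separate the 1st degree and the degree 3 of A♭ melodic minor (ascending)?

3

The scale is A♭ B♭ C♭ D♭ E♭ F G.
A♭ up to C♭ is a minor third — 3 semitones.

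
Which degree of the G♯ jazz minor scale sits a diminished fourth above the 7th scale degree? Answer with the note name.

The scale is G♯ A♯ B C♯ D♯ E♯ F𝄪.
The 7th scale degree is F𝄪; a diminished fourth above that is B — scale degree 3.

B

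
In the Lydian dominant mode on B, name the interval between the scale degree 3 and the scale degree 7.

d5

Spelling the Lydian dominant mode on B: B C♯ D♯ E♯ F♯ G♯ A.
So we need the interval from D♯ up to A.
5 letter names make it a fifth; at 6 semitones (a half step narrower than perfect) the quality is diminished.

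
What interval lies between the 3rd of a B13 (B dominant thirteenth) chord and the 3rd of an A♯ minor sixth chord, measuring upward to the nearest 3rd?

minor 7th

B13 (B dominant thirteenth) has D♯ as its 3rd, and A♯ minor sixth has C♯ as its 3rd.
D♯ up to C♯ is 10 semitones, a half step narrower than a major seventh, so the interval is minor.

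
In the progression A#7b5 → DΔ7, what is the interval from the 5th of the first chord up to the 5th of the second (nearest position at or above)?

A#7b5 has E as its 5th, and DΔ7 has A as its 5th.
E up to A spans 4 letter names and 5 semitones — a perfect fourth.

perfect fourth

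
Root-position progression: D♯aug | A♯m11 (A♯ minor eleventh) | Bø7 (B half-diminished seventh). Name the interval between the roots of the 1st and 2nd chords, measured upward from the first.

The roots are D♯ and A♯.
Counting 5 letters and 7 half steps from D♯ gives a perfect fifth.

perfect fifth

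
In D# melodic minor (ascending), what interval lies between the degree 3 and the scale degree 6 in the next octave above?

augmented 11th

The scale runs D# E# F# G# A# B# C##.
So we need the interval from F# up to B#.
From F# to B#: 18 semitones over an eleventh = augmented.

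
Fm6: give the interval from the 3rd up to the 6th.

Fm6 is spelled F–Ab–C–D.
That puts Ab below D.
Ab up to D is 6 semitones, a half step wider than a perfect fourth, so the interval is augmented.

augmented fourth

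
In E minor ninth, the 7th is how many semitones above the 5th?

Em9 (E minor ninth): E-G-B-D-F#.
B to D is a minor third: 3 semitones.

3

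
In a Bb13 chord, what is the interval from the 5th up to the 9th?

perfect fifth

The chord tones of Bb13 (Bb dominant thirteenth) are Bb–D–F–Ab–C–G.
The 5th is F and the 9th is C.
From F to C is 7 semitones, exactly the perfect fifth.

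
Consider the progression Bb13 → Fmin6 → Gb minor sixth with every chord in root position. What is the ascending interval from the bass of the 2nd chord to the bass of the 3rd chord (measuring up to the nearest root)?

minor second

The roots are F and Gb.
F up to Gb is 1 semitone, a half step narrower than a major second, so the interval is minor.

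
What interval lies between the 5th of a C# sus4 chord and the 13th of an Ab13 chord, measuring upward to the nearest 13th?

d7

C# sus4 has G# as its 5th, and Ab13 has F as its 13th.
From G# to F: 9 semitones over a seventh = diminished.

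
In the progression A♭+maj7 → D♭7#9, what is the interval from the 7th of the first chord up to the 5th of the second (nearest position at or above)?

minor second

The 7th of A♭+maj7 is G; the 5th of D♭7#9 is A♭.
G up to A♭ is 1 semitone, a half step narrower than a major second, so the interval is minor.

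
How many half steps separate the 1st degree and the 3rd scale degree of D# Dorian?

3

The scale is D# E# F# G# A# B# C#.
D# up to F# is a minor third — 3 semitones.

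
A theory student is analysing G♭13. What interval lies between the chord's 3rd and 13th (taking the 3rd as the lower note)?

perfect eleventh

G♭13 is spelled G♭, B♭, D♭, F♭, A♭, E♭.
3rd = B♭; 13th = E♭.
B♭ up to E♭ spans 11 letter names and 17 semitones — a perfect eleventh.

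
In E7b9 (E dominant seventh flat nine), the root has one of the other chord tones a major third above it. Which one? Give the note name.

E dominant seventh flat nine: E–G#–B–D–F.
The root is E. A major third above E is G#.
G# is the chord's 3rd.

G#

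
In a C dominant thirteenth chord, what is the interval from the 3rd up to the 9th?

m7

The chord tones of C13 are C E G Bb D A.
The 3rd is E and the 9th is D.
7 letter names make it a seventh; at 10 semitones (a half step narrower than major) the quality is minor.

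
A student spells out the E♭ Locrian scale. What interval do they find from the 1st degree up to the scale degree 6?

Spelling the E♭ Locrian scale: E♭ F♭ G♭ A♭ B𝄫 C♭ D♭.
The 1st degree is E♭ and the 6th degree is C♭.
E♭ up to C♭ is 8 semitones, a half step narrower than a major sixth, so the interval is minor.

minor sixth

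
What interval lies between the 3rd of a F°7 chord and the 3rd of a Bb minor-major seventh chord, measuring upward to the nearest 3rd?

P4

The 3rd of F°7 is Ab; the 3rd of Bb minor-major seventh is Db.
From Ab to Db is 5 semitones, exactly the perfect fourth.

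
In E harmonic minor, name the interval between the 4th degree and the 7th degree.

augmented fourth

E harmonic minor: E F♯ G A B C D♯.
So we need the interval from A up to D♯.
4 letter names make it a fourth; at 6 semitones (a half step wider than perfect) the quality is augmented.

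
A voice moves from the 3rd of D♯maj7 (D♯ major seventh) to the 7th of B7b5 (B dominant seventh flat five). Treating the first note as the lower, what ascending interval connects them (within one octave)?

diminished third

The 3rd of D♯maj7 (D♯ major seventh) is F𝄪; the 7th of B7b5 (B dominant seventh flat five) is A.
F𝄪 up to A is 2 semitones, a whole step narrower than a major third, so the interval is diminished.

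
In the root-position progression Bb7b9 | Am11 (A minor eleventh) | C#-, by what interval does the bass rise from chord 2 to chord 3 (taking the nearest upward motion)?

The roots are A and C#.
A up to C# spans 3 letter names and 4 semitones — a major third.

M3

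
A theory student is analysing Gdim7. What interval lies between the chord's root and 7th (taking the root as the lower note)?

The chord tones of G°7 are G–B♭–D♭–F♭.
Root = G; 7th = F♭.
G up to F♭ is 9 semitones, a whole step narrower than a major seventh, so the interval is diminished.

diminished seventh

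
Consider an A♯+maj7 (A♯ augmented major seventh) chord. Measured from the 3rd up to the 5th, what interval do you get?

M3

A♯ augmented major seventh is spelled A♯ C𝄪 E𝄪 G𝄪.
So we need the interval from C𝄪 up to E𝄪.
Counting 3 letters and 4 half steps from C𝄪 gives a major third.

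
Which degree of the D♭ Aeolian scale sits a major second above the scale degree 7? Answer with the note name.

Db

The scale is D♭ E♭ F♭ G♭ A♭ B𝄫 C♭.
The scale degree 7 is C♭; a major second above that is D♭ — scale degree 1.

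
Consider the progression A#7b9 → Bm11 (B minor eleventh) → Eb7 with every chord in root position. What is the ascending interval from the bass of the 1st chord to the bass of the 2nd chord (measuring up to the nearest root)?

m2

The roots are A# and B.
A# up to B is 1 semitone, a half step narrower than a major second, so the interval is minor.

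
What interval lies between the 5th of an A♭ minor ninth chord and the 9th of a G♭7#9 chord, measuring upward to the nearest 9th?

A4

The 5th of A♭ minor ninth is E♭; the 9th of G♭7#9 is A.
E♭ up to A is 6 semitones, a half step wider than a perfect fourth, so the interval is augmented.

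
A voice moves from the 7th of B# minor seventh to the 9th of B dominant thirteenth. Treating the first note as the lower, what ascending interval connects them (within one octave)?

minor third

B# minor seventh has A# as its 7th, and B dominant thirteenth has C# as its 9th.
3 letter names make it a third; at 3 semitones (a half step narrower than major) the quality is minor.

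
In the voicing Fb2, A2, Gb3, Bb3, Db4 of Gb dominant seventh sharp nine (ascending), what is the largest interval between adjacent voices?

d7

Adjacent intervals: Fb2→A2 = augmented third; A2→Gb3 = diminished seventh; Gb3→Bb3 = major third; Bb3→Db4 = minor third.
The largest is A2 to Gb3, a diminished seventh (9 semitones).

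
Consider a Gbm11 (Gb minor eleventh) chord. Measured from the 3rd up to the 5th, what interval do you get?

M3

Gbm11 (Gb minor eleventh): Gb–Bbb–Db–Fb–Ab–Cb.
3rd = Bbb; 5th = Db.
Counting 3 letters and 4 half steps from Bbb gives a major third.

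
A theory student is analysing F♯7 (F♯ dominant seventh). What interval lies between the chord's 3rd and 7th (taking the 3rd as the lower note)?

F♯ dominant seventh is spelled F♯-A♯-C♯-E.
The 3rd is A♯ and the 7th is E.
From A♯ to E: 6 semitones over a fifth = diminished.

diminished fifth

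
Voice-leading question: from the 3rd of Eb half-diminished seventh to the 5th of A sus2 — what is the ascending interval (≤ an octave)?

augmented 6th

Eb half-diminished seventh has Gb as its 3rd, and A sus2 has E as its 5th.
6 letter names make it a sixth; at 10 semitones (a half step wider than major) the quality is augmented.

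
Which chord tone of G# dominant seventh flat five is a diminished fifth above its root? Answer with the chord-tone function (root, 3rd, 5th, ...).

G#7b5 (G# dominant seventh flat five) is spelled G#, B#, D, F#.
The root is G#. A diminished fifth above G# is D.
D is the chord's 5th.

5th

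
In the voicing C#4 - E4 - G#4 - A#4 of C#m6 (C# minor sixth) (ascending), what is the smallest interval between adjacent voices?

Adjacent intervals: C#4→E4 = minor third; E4→G#4 = major third; G#4→A#4 = major second.
The smallest is G#4 to A#4, a major second (2 semitones).

major 2nd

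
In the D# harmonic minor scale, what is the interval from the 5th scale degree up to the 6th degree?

D# harmonic minor: D# E# F# G# A# B C##.
The 5th scale degree is A# and the 6th degree is B.
A# up to B is 1 semitone, a half step narrower than a major second, so the interval is minor.

minor second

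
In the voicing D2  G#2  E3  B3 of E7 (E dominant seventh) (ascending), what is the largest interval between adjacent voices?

Adjacent intervals: D2→G#2 = augmented fourth; G#2→E3 = minor sixth; E3→B3 = perfect fifth.
The largest is G#2 to E3, a minor sixth (8 semitones).

minor sixth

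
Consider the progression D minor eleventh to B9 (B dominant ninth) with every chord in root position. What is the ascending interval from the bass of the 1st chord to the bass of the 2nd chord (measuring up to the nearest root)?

The roots are D and B.
D up to B spans 6 letter names and 9 semitones — a major sixth.

M6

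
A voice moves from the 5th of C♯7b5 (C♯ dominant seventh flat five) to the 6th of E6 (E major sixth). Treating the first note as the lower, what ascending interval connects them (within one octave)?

A4

The 5th of C♯7b5 (C♯ dominant seventh flat five) is G; the 6th of E6 (E major sixth) is C♯.
4 letter names make it a fourth; at 6 semitones (a half step wider than perfect) the quality is augmented.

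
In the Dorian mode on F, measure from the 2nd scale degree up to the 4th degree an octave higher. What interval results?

F dorian: F G Ab Bb C D Eb.
2nd scale degree = G; degree 4 (up an octave) = Bb.
G up to Bb is 15 semitones, a half step narrower than a major tenth, so the interval is minor.

minor 10th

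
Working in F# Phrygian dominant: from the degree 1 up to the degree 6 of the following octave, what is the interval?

The scale runs F# G A# B C# D E.
That puts F# below D.
From F# to D: 20 semitones over a thirteenth = minor.

minor thirteenth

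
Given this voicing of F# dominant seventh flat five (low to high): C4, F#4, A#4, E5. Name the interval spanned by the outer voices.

The outer voices are C4 and E5.
Counting 10 letters and 16 half steps from C gives a major tenth.

major tenth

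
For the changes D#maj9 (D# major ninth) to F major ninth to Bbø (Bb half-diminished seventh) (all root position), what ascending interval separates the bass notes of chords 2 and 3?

P4

The roots are F and Bb.
F up to Bb spans 4 letter names and 5 semitones — a perfect fourth.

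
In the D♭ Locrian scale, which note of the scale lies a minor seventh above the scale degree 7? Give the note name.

The scale is D♭ E𝄫 F♭ G♭ A𝄫 B𝄫 C♭.
The scale degree 7 is C♭; a minor seventh above that is B𝄫 — scale degree 6.

Bbb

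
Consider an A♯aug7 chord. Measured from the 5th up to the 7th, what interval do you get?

d3

The chord tones of A♯7#5 (A♯ augmented seventh) are A♯, C𝄪, E𝄪, G♯.
The 5th is E𝄪 and the 7th is G♯.
E𝄪 up to G♯ is 2 semitones, a whole step narrower than a major third, so the interval is diminished.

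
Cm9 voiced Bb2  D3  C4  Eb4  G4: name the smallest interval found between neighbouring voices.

Adjacent intervals: Bb2→D3 = major third; D3→C4 = minor seventh; C4→Eb4 = minor third; Eb4→G4 = major third.
The smallest is C4 to Eb4, a minor third (3 semitones).

minor third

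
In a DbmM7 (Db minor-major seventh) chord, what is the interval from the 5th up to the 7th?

major third

DbmM7: Db-Fb-Ab-C.
That puts Ab below C.
Ab up to C spans 3 letter names and 4 semitones — a major third.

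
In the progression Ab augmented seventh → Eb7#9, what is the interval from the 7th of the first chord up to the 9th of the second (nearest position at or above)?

The 7th of Ab augmented seventh is Gb; the 9th of Eb7#9 is F#.
From Gb to F#: 12 semitones over a seventh = augmented.

augmented 7th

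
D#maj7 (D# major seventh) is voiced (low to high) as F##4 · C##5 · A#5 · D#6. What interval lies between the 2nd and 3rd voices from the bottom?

Those voices are C##5 and A#5.
From C## to A#: 8 semitones over a sixth = minor.

minor sixth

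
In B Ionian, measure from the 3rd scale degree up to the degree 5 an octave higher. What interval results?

minor 10th

Spelling B Ionian: B C# D# E F# G# A#.
3rd scale degree = D#; scale degree 5 (up an octave) = F#.
10 letter names make it a tenth; at 15 semitones (a half step narrower than major) the quality is minor.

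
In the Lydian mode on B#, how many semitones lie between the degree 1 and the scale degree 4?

The scale is B# C## D## E## F## G## A##.
B# up to E## is an augmented fourth — 6 semitones.

6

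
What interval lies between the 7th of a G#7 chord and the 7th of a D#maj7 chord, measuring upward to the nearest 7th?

A5

G#7 has F# as its 7th, and D#maj7 has C## as its 7th.
F# up to C## is 8 semitones, a half step wider than a perfect fifth, so the interval is augmented.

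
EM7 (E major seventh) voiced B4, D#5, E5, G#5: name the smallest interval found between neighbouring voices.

minor second

Adjacent intervals: B4→D#5 = major third; D#5→E5 = minor second; E5→G#5 = major third.
The smallest is D#5 to E5, a minor second (1 semitone).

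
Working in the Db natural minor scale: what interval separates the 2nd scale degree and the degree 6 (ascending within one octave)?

Db natural minor: Db Eb Fb Gb Ab Bbb Cb.
The 2nd scale degree is Eb and the scale degree 6 is Bbb.
5 letter names make it a fifth; at 6 semitones (a half step narrower than perfect) the quality is diminished.

diminished 5th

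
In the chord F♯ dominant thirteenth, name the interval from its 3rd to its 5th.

F♯13 (F♯ dominant thirteenth): F♯ A♯ C♯ E G♯ D♯.
The 3rd is A♯ and the 5th is C♯.
A♯ up to C♯ is 3 semitones, a half step narrower than a major third, so the interval is minor.

minor third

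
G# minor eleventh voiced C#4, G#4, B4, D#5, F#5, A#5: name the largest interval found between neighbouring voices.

perfect fifth

Adjacent intervals: C#4→G#4 = perfect fifth; G#4→B4 = minor third; B4→D#5 = major third; D#5→F#5 = minor third; F#5→A#5 = major third.
The largest is C#4 to G#4, a perfect fifth (7 semitones).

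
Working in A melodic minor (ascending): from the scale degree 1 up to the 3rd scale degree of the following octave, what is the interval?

minor tenth

Spelling A melodic minor (ascending): A B C D E F# G#.
The scale degree 1 is A and the 3rd degree (up an octave) is C.
From A to C: 15 semitones over a tenth = minor.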